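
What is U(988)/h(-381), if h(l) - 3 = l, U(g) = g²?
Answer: -488072/189 ≈ -2582.4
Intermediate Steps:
h(l) = 3 + l
U(988)/h(-381) = 988²/(3 - 381) = 976144/(-378) = 976144*(-1/378) = -488072/189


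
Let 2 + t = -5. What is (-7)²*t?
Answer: -343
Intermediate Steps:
t = -7 (t = -2 - 5 = -7)
(-7)²*t = (-7)²*(-7) = 49*(-7) = -343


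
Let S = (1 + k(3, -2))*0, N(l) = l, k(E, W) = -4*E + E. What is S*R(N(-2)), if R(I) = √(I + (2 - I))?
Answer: 0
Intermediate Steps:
k(E, W) = -3*E
R(I) = √2
S = 0 (S = (1 - 3*3)*0 = (1 - 9)*0 = -8*0 = 0)
S*R(N(-2)) = 0*√2 = 0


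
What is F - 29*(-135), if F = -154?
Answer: 3761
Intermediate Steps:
F - 29*(-135) = -154 - 29*(-135) = -154 + 3915 = 3761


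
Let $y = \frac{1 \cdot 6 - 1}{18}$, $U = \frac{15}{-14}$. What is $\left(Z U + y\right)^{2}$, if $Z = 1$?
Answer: $\frac{2500}{3969} \approx 0.62988$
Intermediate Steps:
$U = - \frac{15}{14}$ ($U = 15 \left(- \frac{1}{14}\right) = - \frac{15}{14} \approx -1.0714$)
$y = \frac{5}{18}$ ($y = \left(6 - 1\right) \frac{1}{18} = 5 \cdot \frac{1}{18} = \frac{5}{18} \approx 0.27778$)
$\left(Z U + y\right)^{2} = \left(1 \left(- \frac{15}{14}\right) + \frac{5}{18}\right)^{2} = \left(- \frac{15}{14} + \frac{5}{18}\right)^{2} = \left(- \frac{50}{63}\right)^{2} = \frac{2500}{3969}$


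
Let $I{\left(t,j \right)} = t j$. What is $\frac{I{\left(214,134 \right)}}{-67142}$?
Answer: $- \frac{14338}{33571} \approx -0.42709$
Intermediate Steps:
$I{\left(t,j \right)} = j t$
$\frac{I{\left(214,134 \right)}}{-67142} = \frac{134 \cdot 214}{-67142} = 28676 \left(- \frac{1}{67142}\right) = - \frac{14338}{33571}$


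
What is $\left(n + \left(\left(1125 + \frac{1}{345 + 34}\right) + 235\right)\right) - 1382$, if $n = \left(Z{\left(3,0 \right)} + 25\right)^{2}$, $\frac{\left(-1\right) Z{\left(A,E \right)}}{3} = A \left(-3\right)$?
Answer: $\frac{1016479}{379} \approx 2682.0$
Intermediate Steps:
$Z{\left(A,E \right)} = 9 A$ ($Z{\left(A,E \right)} = - 3 A \left(-3\right) = - 3 \left(- 3 A\right) = 9 A$)
$n = 2704$ ($n = \left(9 \cdot 3 + 25\right)^{2} = \left(27 + 25\right)^{2} = 52^{2} = 2704$)
$\left(n + \left(\left(1125 + \frac{1}{345 + 34}\right) + 235\right)\right) - 1382 = \left(2704 + \left(\left(1125 + \frac{1}{345 + 34}\right) + 235\right)\right) - 1382 = \left(2704 + \left(\left(1125 + \frac{1}{379}\right) + 235\right)\right) - 1382 = \left(2704 + \left(\frac{426376}{379} + 235\right)\right) - 1382 = \left(2704 + \frac{515441}{379}\right) - 1382 = \frac{1540257}{379} - 1382 = \frac{1016479}{379}$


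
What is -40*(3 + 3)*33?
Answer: -7920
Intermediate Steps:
-40*(3 + 3)*33 = -40*6*33 = -240*33 = -7920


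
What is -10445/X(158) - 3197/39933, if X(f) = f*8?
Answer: -421141193/50475312 ≈ -8.3435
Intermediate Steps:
X(f) = 8*f
-10445/X(158) - 3197/39933 = -10445/(8*158) - 3197/39933 = -10445/1264 - 3197*1/39933 = -10445*1/1264 - 3197/39933 = -10445/1264 - 3197/39933 = -421141193/50475312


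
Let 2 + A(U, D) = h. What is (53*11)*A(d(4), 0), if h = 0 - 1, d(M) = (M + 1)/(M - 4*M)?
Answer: -1749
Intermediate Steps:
d(M) = -(1 + M)/(3*M) (d(M) = (1 + M)/((-3*M)) = (1 + M)*(-1/(3*M)) = -(1 + M)/(3*M))
h = -1
A(U, D) = -3 (A(U, D) = -2 - 1 = -3)
(53*11)*A(d(4), 0) = (53*11)*(-3) = 583*(-3) = -1749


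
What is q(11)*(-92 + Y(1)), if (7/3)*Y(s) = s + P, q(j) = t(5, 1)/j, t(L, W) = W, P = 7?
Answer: -620/77 ≈ -8.0519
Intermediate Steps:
q(j) = 1/j
Y(s) = 3 + 3*s/7 (Y(s) = 3*(s + 7)/7 = 3*(7 + s)/7 = 3 + 3*s/7)
q(11)*(-92 + Y(1)) = (-92 + (3 + (3/7)*1))/11 = (-92 + (3 + 3/7))/11 = (-92 + 24/7)/11 = (1/11)*(-620/7) = -620/77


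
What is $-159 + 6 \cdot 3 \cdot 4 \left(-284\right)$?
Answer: $-20607$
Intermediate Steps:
$-159 + 6 \cdot 3 \cdot 4 \left(-284\right) = -159 + 18 \cdot 4 \left(-284\right) = -159 + 72 \left(-284\right) = -159 - 20448 = -20607$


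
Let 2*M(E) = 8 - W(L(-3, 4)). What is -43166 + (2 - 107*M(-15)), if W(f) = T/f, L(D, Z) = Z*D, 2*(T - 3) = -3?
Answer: -697579/16 ≈ -43599.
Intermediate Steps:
T = 3/2 (T = 3 + (½)*(-3) = 3 - 3/2 = 3/2 ≈ 1.5000)
L(D, Z) = D*Z
W(f) = 3/(2*f)
M(E) = 65/16 (M(E) = (8 - 3/(2*((-3*4))))/2 = (8 - 3/(2*(-12)))/2 = (8 - 3*(-1)/(2*12))/2 = (8 - 1*(-⅛))/2 = (8 + ⅛)/2 = (½)*(65/8) = 65/16)
-43166 + (2 - 107*M(-15)) = -43166 + (2 - 107*65/16) = -43166 + (2 - 6955/16) = -43166 - 6923/16 = -697579/16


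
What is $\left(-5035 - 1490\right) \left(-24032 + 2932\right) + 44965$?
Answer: $137722465$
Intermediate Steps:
$\left(-5035 - 1490\right) \left(-24032 + 2932\right) + 44965 = \left(-6525\right) \left(-21100\right) + 44965 = 137677500 + 44965 = 137722465$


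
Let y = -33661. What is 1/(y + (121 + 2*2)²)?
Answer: -1/18036 ≈ -5.5445e-5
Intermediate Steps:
1/(y + (121 + 2*2)²) = 1/(-33661 + (121 + 2*2)²) = 1/(-33661 + (121 + 4)²) = 1/(-33661 + 125²) = 1/(-33661 + 15625) = 1/(-18036) = -1/18036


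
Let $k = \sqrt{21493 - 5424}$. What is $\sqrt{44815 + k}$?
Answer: $\sqrt{44815 + \sqrt{16069}} \approx 211.99$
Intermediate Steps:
$k = \sqrt{16069} \approx 126.76$
$\sqrt{44815 + k} = \sqrt{44815 + \sqrt{16069}}$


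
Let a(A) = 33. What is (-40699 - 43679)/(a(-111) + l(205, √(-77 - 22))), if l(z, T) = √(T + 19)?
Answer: -84378/(33 + √(19 + 3*I*√11)) ≈ -2248.3 + 66.33*I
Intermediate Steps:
l(z, T) = √(19 + T)
(-40699 - 43679)/(a(-111) + l(205, √(-77 - 22))) = (-40699 - 43679)/(33 + √(19 + √(-77 - 22))) = -84378/(33 + √(19 + √(-99))) = -84378/(33 + √(19 + 3*I*√11))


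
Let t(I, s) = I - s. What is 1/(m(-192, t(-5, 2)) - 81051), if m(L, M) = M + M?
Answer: -1/81065 ≈ -1.2336e-5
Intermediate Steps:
m(L, M) = 2*M
1/(m(-192, t(-5, 2)) - 81051) = 1/(2*(-5 - 1*2) - 81051) = 1/(2*(-5 - 2) - 81051) = 1/(2*(-7) - 81051) = 1/(-14 - 81051) = 1/(-81065) = -1/81065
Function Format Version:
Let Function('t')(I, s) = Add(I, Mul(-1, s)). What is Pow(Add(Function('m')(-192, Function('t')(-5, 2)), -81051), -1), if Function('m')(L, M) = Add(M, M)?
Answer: Rational(-1, 81065) ≈ -1.2336e-5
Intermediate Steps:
Function('m')(L, M) = Mul(2, M)
Pow(Add(Function('m')(-192, Function('t')(-5, 2)), -81051), -1) = Pow(Add(Mul(2, Add(-5, Mul(-1, 2))), -81051), -1) = Pow(Add(Mul(2, Add(-5, -2)), -81051), -1) = Pow(Add(Mul(2, -7), -81051), -1) = Pow(Add(-14, -81051), -1) = Pow(-81065, -1) = Rational(-1, 81065)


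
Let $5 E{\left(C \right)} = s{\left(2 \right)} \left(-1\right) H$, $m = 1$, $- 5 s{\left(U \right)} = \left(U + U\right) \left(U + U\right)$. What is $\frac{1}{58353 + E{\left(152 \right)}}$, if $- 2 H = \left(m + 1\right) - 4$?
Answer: $\frac{25}{1458841} \approx 1.7137 \cdot 10^{-5}$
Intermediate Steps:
$s{\left(U \right)} = - \frac{4 U^{2}}{5}$ ($s{\left(U \right)} = - \frac{\left(U + U\right) \left(U + U\right)}{5} = - \frac{2 U 2 U}{5} = - \frac{4 U^{2}}{5}$)
$H = 1$ ($H = - \frac{\left(1 + 1\right) - 4}{2} = - \frac{2 - 4}{2} = \left(- \frac{1}{2}\right) \left(-2\right) = 1$)
$E{\left(C \right)} = \frac{16}{25}$ ($E{\left(C \right)} = \frac{- \frac{4 \cdot 2^{2}}{5} \left(-1\right) 1}{5} = \frac{\left(- \frac{4}{5}\right) 4 \left(-1\right) 1}{5} = \frac{\left(- \frac{16}{5}\right) \left(-1\right) 1}{5} = \frac{\frac{16}{5} \cdot 1}{5} = \frac{1}{5} \cdot \frac{16}{5} = \frac{16}{25}$)
$\frac{1}{58353 + E{\left(152 \right)}} = \frac{1}{58353 + \frac{16}{25}} = \frac{1}{\frac{1458841}{25}} = \frac{25}{1458841}$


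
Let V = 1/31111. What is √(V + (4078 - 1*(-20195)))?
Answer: 2*√5873424721186/31111 ≈ 155.80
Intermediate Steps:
V = 1/31111 ≈ 3.2143e-5
√(V + (4078 - 1*(-20195))) = √(1/31111 + (4078 - 1*(-20195))) = √(1/31111 + (4078 + 20195)) = √(1/31111 + 24273) = √(755157304/31111) = 2*√5873424721186/31111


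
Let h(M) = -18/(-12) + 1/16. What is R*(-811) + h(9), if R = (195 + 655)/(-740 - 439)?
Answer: 11059075/18864 ≈ 586.25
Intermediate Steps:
h(M) = 25/16 (h(M) = -18*(-1/12) + 1*(1/16) = 3/2 + 1/16 = 25/16)
R = -850/1179 (R = 850/(-1179) = 850*(-1/1179) = -850/1179 ≈ -0.72095)
R*(-811) + h(9) = -850/1179*(-811) + 25/16 = 689350/1179 + 25/16 = 11059075/18864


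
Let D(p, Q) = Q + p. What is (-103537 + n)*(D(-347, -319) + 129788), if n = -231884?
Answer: -43310230362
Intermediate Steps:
(-103537 + n)*(D(-347, -319) + 129788) = (-103537 - 231884)*((-319 - 347) + 129788) = -335421*(-666 + 129788) = -335421*129122 = -43310230362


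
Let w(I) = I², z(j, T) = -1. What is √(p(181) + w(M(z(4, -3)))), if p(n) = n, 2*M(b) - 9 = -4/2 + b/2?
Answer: √3065/4 ≈ 13.841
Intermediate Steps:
M(b) = 7/2 + b/4 (M(b) = 9/2 + (-4/2 + b/2)/2 = 9/2 + (-4*½ + b*(½))/2 = 9/2 + (-2 + b/2)/2 = 9/2 + (-1 + b/4) = 7/2 + b/4)
√(p(181) + w(M(z(4, -3)))) = √(181 + (7/2 + (¼)*(-1))²) = √(181 + (7/2 - ¼)²) = √(181 + (13/4)²) = √(181 + 169/16) = √(3065/16) = √3065/4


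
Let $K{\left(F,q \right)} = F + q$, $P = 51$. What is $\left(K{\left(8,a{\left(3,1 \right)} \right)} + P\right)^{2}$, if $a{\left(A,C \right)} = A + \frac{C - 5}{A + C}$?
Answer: $3721$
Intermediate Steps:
$a{\left(A,C \right)} = A + \frac{-5 + C}{A + C}$
$\left(K{\left(8,a{\left(3,1 \right)} \right)} + P\right)^{2} = \left(\left(8 + \frac{-5 + 1 + 3^{2} + 3 \cdot 1}{3 + 1}\right) + 51\right)^{2} = \left(\left(8 + \frac{-5 + 1 + 9 + 3}{4}\right) + 51\right)^{2} = \left(\left(8 + \frac{1}{4} \cdot 8\right) + 51\right)^{2} = \left(\left(8 + 2\right) + 51\right)^{2} = \left(10 + 51\right)^{2} = 61^{2} = 3721$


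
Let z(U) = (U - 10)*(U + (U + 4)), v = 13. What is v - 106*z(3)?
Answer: 7433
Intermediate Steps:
z(U) = (-10 + U)*(4 + 2*U) (z(U) = (-10 + U)*(U + (4 + U)) = (-10 + U)*(4 + 2*U))
v - 106*z(3) = 13 - 106*(-40 - 16*3 + 2*3**2) = 13 - 106*(-40 - 48 + 2*9) = 13 - 106*(-40 - 48 + 18) = 13 - 106*(-70) = 13 + 7420 = 7433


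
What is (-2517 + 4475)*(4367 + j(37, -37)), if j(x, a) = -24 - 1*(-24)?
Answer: 8550586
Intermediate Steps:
j(x, a) = 0 (j(x, a) = -24 + 24 = 0)
(-2517 + 4475)*(4367 + j(37, -37)) = (-2517 + 4475)*(4367 + 0) = 1958*4367 = 8550586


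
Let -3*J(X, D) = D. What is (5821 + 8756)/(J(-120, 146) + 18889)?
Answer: 43731/56521 ≈ 0.77371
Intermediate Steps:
J(X, D) = -D/3
(5821 + 8756)/(J(-120, 146) + 18889) = (5821 + 8756)/(-⅓*146 + 18889) = 14577/(-146/3 + 18889) = 14577/(56521/3) = 14577*(3/56521) = 43731/56521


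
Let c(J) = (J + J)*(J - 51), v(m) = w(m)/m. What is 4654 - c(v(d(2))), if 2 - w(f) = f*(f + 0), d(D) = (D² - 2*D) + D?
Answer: 4550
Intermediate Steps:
d(D) = D² - D
w(f) = 2 - f² (w(f) = 2 - f*(f + 0) = 2 - f*f = 2 - f²)
v(m) = (2 - m²)/m
c(J) = 2*J*(-51 + J) (c(J) = (2*J)*(-51 + J) = 2*J*(-51 + J))
4654 - c(v(d(2))) = 4654 - 2*(-2*(-1 + 2) + 2/((2*(-1 + 2))))*(-51 + (-2*(-1 + 2) + 2/((2*(-1 + 2))))) = 4654 - 2*(-2 + 2/((2*1)))*(-51 + (-2 + 2/((2*1)))) = 4654 - 2*(-1*2 + 2/2)*(-51 + (-1*2 + 2/2)) = 4654 - 2*(-2 + 2*(½))*(-51 + (-2 + 2*(½))) = 4654 - 2*(-2 + 1)*(-51 + (-2 + 1)) = 4654 - 2*(-1)*(-51 - 1) = 4654 - 2*(-1)*(-52) = 4654 - 1*104 = 4654 - 104 = 4550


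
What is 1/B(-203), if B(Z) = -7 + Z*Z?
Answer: 1/41202 ≈ 2.4271e-5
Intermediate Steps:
B(Z) = -7 + Z**2
1/B(-203) = 1/(-7 + (-203)**2) = 1/(-7 + 41209) = 1/41202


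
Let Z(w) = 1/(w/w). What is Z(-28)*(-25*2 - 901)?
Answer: -951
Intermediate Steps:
Z(w) = 1 (Z(w) = 1/1 = 1)
Z(-28)*(-25*2 - 901) = 1*(-25*2 - 901) = 1*(-50 - 901) = 1*(-951) = -951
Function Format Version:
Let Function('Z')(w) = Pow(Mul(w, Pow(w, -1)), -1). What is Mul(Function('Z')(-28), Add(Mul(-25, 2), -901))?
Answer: -951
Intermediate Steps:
Function('Z')(w) = 1 (Function('Z')(w) = Pow(1, -1) = 1)
Mul(Function('Z')(-28), Add(Mul(-25, 2), -901)) = Mul(1, Add(Mul(-25, 2), -901)) = Mul(1, Add(-50, -901)) = Mul(1, -951) = -951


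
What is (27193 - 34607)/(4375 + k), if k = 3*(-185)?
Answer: -3707/1910 ≈ -1.9408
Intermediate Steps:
k = -555
(27193 - 34607)/(4375 + k) = (27193 - 34607)/(4375 - 555) = -7414/3820 = -7414*1/3820 = -3707/1910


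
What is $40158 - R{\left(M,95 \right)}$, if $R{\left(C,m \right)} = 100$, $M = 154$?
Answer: $40058$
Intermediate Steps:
$40158 - R{\left(M,95 \right)} = 40158 - 100 = 40058$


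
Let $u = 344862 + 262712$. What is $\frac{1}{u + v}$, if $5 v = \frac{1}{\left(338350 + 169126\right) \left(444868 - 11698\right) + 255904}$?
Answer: $\frac{1099118174120}{667795625522784881} \approx 1.6459 \cdot 10^{-6}$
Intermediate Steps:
$v = \frac{1}{1099118174120}$ ($v = \frac{1}{5 \left(\left(338350 + 169126\right) \left(444868 - 11698\right) + 255904\right)} = \frac{1}{5 \left(507476 \cdot 433170 + 255904\right)} = \frac{1}{5 \left(219823378920 + 255904\right)} = \frac{1}{5 \cdot 219823634824} = \frac{1}{5} \cdot \frac{1}{219823634824} = \frac{1}{1099118174120} \approx 9.0982 \cdot 10^{-13}$)
$u = 607574$
$\frac{1}{u + v} = \frac{1}{607574 + \frac{1}{1099118174120}} = \frac{1}{\frac{667795625522784881}{1099118174120}} = \frac{1099118174120}{667795625522784881}$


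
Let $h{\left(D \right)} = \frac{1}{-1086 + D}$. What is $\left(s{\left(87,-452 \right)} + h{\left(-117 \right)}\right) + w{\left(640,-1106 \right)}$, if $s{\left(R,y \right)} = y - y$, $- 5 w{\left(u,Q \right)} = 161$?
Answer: $- \frac{193688}{6015} \approx -32.201$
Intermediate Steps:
$w{\left(u,Q \right)} = - \frac{161}{5}$ ($w{\left(u,Q \right)} = \left(- \frac{1}{5}\right) 161 = - \frac{161}{5}$)
$s{\left(R,y \right)} = 0$
$\left(s{\left(87,-452 \right)} + h{\left(-117 \right)}\right) + w{\left(640,-1106 \right)} = \left(0 + \frac{1}{-1086 - 117}\right) - \frac{161}{5} = \left(0 + \frac{1}{-1203}\right) - \frac{161}{5} = \left(0 - \frac{1}{1203}\right) - \frac{161}{5} = - \frac{1}{1203} - \frac{161}{5} = - \frac{193688}{6015}$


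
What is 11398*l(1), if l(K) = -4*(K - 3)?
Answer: 91184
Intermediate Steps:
l(K) = 12 - 4*K (l(K) = -4*(-3 + K) = 12 - 4*K)
11398*l(1) = 11398*(12 - 4*1) = 11398*(12 - 4) = 11398*8 = 91184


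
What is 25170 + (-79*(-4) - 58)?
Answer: 25428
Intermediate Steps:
25170 + (-79*(-4) - 58) = 25170 + (316 - 58) = 25170 + 258 = 25428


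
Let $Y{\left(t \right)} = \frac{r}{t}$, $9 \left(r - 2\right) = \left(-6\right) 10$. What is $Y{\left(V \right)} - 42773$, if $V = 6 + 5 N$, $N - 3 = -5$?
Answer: $- \frac{256631}{6} \approx -42772.0$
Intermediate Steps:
$N = -2$ ($N = 3 - 5 = -2$)
$V = -4$ ($V = 6 + 5 \left(-2\right) = 6 - 10 = -4$)
$r = - \frac{14}{3}$ ($r = 2 + \frac{\left(-6\right) 10}{9} = 2 + \frac{1}{9} \left(-60\right) = 2 - \frac{20}{3} = - \frac{14}{3} \approx -4.6667$)
$Y{\left(t \right)} = - \frac{14}{3 t}$
$Y{\left(V \right)} - 42773 = - \frac{14}{3 \left(-4\right)} - 42773 = \left(- \frac{14}{3}\right) \left(- \frac{1}{4}\right) - 42773 = \frac{7}{6} - 42773 = - \frac{256631}{6}$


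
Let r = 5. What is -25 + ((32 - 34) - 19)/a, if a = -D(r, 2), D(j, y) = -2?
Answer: -71/2 ≈ -35.500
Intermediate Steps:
a = 2 (a = -1*(-2) = 2)
-25 + ((32 - 34) - 19)/a = -25 + ((32 - 34) - 19)/2 = -25 + (-2 - 19)/2 = -25 + (½)*(-21) = -25 - 21/2 = -71/2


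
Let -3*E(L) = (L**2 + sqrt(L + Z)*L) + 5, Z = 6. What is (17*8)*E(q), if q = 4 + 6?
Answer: -19720/3 ≈ -6573.3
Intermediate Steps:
q = 10
E(L) = -5/3 - L**2/3 - L*sqrt(6 + L)/3 (E(L) = -((L**2 + sqrt(L + 6)*L) + 5)/3 = -((L**2 + sqrt(6 + L)*L) + 5)/3 = -((L**2 + L*sqrt(6 + L)) + 5)/3 = -(5 + L**2 + L*sqrt(6 + L))/3 = -5/3 - L**2/3 - L*sqrt(6 + L)/3)
(17*8)*E(q) = (17*8)*(-5/3 - 1/3*10**2 - 1/3*10*sqrt(6 + 10)) = 136*(-5/3 - 1/3*100 - 1/3*10*sqrt(16)) = 136*(-5/3 - 100/3 - 1/3*10*4) = 136*(-5/3 - 100/3 - 40/3) = 136*(-145/3) = -19720/3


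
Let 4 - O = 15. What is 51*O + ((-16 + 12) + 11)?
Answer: -554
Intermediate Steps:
O = -11 (O = 4 - 1*15 = 4 - 15 = -11)
51*O + ((-16 + 12) + 11) = 51*(-11) + ((-16 + 12) + 11) = -561 + (-4 + 11) = -561 + 7 = -554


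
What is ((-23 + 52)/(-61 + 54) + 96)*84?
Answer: 7716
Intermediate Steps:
((-23 + 52)/(-61 + 54) + 96)*84 = (29/(-7) + 96)*84 = (29*(-⅐) + 96)*84 = (-29/7 + 96)*84 = (643/7)*84 = 7716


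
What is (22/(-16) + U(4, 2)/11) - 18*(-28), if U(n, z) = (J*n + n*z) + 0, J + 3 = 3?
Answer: 44295/88 ≈ 503.35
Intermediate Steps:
J = 0 (J = -3 + 3 = 0)
U(n, z) = n*z (U(n, z) = (0*n + n*z) + 0 = (0 + n*z) + 0 = n*z + 0 = n*z)
(22/(-16) + U(4, 2)/11) - 18*(-28) = (22/(-16) + (4*2)/11) - 18*(-28) = (22*(-1/16) + 8*(1/11)) + 504 = (-11/8 + 8/11) + 504 = -57/88 + 504 = 44295/88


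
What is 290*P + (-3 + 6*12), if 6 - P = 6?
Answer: 69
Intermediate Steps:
P = 0 (P = 6 - 1*6 = 6 - 6 = 0)
290*P + (-3 + 6*12) = 290*0 + (-3 + 6*12) = 0 + (-3 + 72) = 0 + 69 = 69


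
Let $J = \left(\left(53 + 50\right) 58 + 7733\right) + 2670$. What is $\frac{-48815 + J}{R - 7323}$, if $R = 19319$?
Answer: $- \frac{16219}{5998} \approx -2.7041$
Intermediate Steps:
$J = 16377$ ($J = \left(103 \cdot 58 + 7733\right) + 2670 = \left(5974 + 7733\right) + 2670 = 13707 + 2670 = 16377$)
$\frac{-48815 + J}{R - 7323} = \frac{-48815 + 16377}{19319 - 7323} = - \frac{32438}{11996} = \left(-32438\right) \frac{1}{11996} = - \frac{16219}{5998}$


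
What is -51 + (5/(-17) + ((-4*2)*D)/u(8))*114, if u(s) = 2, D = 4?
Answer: -32445/17 ≈ -1908.5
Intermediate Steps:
-51 + (5/(-17) + ((-4*2)*D)/u(8))*114 = -51 + (5/(-17) + (-4*2*4)/2)*114 = -51 + (5*(-1/17) - 8*4*(1/2))*114 = -51 + (-5/17 - 32*1/2)*114 = -51 + (-5/17 - 16)*114 = -51 - 277/17*114 = -51 - 31578/17 = -32445/17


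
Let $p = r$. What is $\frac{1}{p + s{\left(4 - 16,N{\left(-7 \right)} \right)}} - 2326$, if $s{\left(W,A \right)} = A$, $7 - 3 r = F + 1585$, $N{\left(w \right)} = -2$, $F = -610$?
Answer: $- \frac{2265527}{974} \approx -2326.0$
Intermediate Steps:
$r = - \frac{968}{3}$ ($r = \frac{7}{3} - \frac{-610 + 1585}{3} = \frac{7}{3} - 325 = - \frac{968}{3} \approx -322.67$)
$p = - \frac{968}{3} \approx -322.67$
$\frac{1}{p + s{\left(4 - 16,N{\left(-7 \right)} \right)}} - 2326 = \frac{1}{- \frac{968}{3} - 2} - 2326 = \frac{1}{- \frac{974}{3}} - 2326 = - \frac{3}{974} - 2326 = - \frac{2265527}{974}$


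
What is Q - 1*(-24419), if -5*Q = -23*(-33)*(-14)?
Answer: 132721/5 ≈ 26544.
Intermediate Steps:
Q = 10626/5 (Q = -(-23*(-33))*(-14)/5 = -759*(-14)/5 = -⅕*(-10626) = 10626/5 ≈ 2125.2)
Q - 1*(-24419) = 10626/5 - 1*(-24419) = 10626/5 + 24419 = 132721/5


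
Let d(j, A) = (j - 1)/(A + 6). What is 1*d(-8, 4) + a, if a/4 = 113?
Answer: 4511/10 ≈ 451.10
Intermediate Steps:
a = 452 (a = 4*113 = 452)
d(j, A) = (-1 + j)/(6 + A)
1*d(-8, 4) + a = 1*((-1 - 8)/(6 + 4)) + 452 = 1*(-9/10) + 452 = -9/10 + 452 = 4511/10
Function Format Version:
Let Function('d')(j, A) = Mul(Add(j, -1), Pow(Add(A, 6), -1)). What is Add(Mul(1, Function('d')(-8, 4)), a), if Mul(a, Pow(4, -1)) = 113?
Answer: Rational(4511, 10) ≈ 451.10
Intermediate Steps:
a = 452 (a = Mul(4, 113) = 452)
Function('d')(j, A) = Mul(Pow(Add(6, A), -1), Add(-1, j)) (Function('d')(j, A) = Mul(Add(-1, j), Pow(Add(6, A), -1)) = Mul(Pow(Add(6, A), -1), Add(-1, j)))
Add(Mul(1, Function('d')(-8, 4)), a) = Add(Mul(1, Mul(Pow(Add(6, 4), -1), Add(-1, -8))), 452) = Add(Mul(1, Mul(Pow(10, -1), -9)), 452) = Add(Mul(1, Mul(Rational(1, 10), -9)), 452) = Add(Mul(1, Rational(-9, 10)), 452) = Add(Rational(-9, 10), 452) = Rational(4511, 10)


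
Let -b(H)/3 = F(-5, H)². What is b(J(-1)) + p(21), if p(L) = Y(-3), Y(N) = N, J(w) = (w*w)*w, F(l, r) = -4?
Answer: -51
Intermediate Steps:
J(w) = w³ (J(w) = w²*w = w³)
b(H) = -48 (b(H) = -3*(-4)² = -3*16 = -48)
p(L) = -3
b(J(-1)) + p(21) = -48 - 3 = -51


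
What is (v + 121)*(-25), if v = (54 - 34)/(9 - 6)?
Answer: -9575/3 ≈ -3191.7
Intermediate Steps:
v = 20/3 ≈ 6.6667
(v + 121)*(-25) = (20/3 + 121)*(-25) = (383/3)*(-25) = -9575/3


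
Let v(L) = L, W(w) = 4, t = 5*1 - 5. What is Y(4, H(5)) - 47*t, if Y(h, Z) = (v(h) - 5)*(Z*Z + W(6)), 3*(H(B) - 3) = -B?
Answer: -52/9 ≈ -5.7778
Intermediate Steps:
t = 0 (t = 5 - 5 = 0)
H(B) = 3 - B/3 (H(B) = 3 + (-B)/3 = 3 - B/3)
Y(h, Z) = (-5 + h)*(4 + Z**2) (Y(h, Z) = (h - 5)*(Z*Z + 4) = (-5 + h)*(Z**2 + 4) = (-5 + h)*(4 + Z**2))
Y(4, H(5)) - 47*t = (-20 - 5*(3 - 1/3*5)**2 + 4*4 + 4*(3 - 1/3*5)**2) - 47*0 = (-20 - 5*(3 - 5/3)**2 + 16 + 4*(3 - 5/3)**2) + 0 = (-20 - 5*(4/3)**2 + 16 + 4*(4/3)**2) + 0 = (-20 - 5*16/9 + 16 + 4*(16/9)) + 0 = (-20 - 80/9 + 16 + 64/9) + 0 = -52/9 + 0 = -52/9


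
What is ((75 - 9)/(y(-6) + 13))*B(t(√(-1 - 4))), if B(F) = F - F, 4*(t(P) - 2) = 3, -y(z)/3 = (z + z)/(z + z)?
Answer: 0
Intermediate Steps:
y(z) = -3 (y(z) = -3*(z + z)/(z + z) = -3*2*z/(2*z) = -3*2*z*1/(2*z) = -3*1 = -3)
t(P) = 11/4 (t(P) = 2 + (¼)*3 = 2 + ¾ = 11/4)
B(F) = 0
((75 - 9)/(y(-6) + 13))*B(t(√(-1 - 4))) = ((75 - 9)/(-3 + 13))*0 = (66/10)*0 = (66*(⅒))*0 = (33/5)*0 = 0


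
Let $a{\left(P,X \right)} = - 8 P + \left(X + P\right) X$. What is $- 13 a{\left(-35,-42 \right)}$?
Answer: $-45682$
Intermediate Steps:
$a{\left(P,X \right)} = - 8 P + X \left(P + X\right)$ ($a{\left(P,X \right)} = - 8 P + \left(P + X\right) X = - 8 P + X \left(P + X\right)$)
$- 13 a{\left(-35,-42 \right)} = - 13 \left(\left(-42\right)^{2} - -280 - -1470\right) = - 13 \left(1764 + 280 + 1470\right) = \left(-13\right) 3514 = -45682$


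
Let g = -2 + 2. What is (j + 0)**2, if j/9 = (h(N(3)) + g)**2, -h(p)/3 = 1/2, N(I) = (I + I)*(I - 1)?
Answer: 6561/16 ≈ 410.06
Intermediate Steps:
N(I) = 2*I*(-1 + I) (N(I) = (2*I)*(-1 + I) = 2*I*(-1 + I))
h(p) = -3/2
g = 0
j = 81/4 (j = 9*(-3/2 + 0)**2 = 9*(-3/2)**2 = 9*(9/4) = 81/4 ≈ 20.250)
(j + 0)**2 = (81/4 + 0)**2 = (81/4)**2 = 6561/16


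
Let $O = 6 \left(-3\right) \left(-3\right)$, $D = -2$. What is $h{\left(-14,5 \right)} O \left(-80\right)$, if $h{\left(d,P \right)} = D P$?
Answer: $43200$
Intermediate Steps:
$h{\left(d,P \right)} = - 2 P$
$O = 54$ ($O = \left(-18\right) \left(-3\right) = 54$)
$h{\left(-14,5 \right)} O \left(-80\right) = \left(-2\right) 5 \cdot 54 \left(-80\right) = \left(-10\right) 54 \left(-80\right) = \left(-540\right) \left(-80\right) = 43200$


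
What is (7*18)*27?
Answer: 3402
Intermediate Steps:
(7*18)*27 = 126*27 = 3402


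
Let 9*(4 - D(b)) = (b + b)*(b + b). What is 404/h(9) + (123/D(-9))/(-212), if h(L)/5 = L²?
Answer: 2790551/2747520 ≈ 1.0157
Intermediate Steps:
D(b) = 4 - 4*b²/9 (D(b) = 4 - (b + b)*(b + b)/9 = 4 - 2*b*2*b/9 = 4 - 4*b²/9)
h(L) = 5*L²
404/h(9) + (123/D(-9))/(-212) = 404/((5*9²)) + (123/(4 - 4/9*(-9)²))/(-212) = 404/((5*81)) + (123/(4 - 4/9*81))*(-1/212) = 404/405 + (123/(4 - 36))*(-1/212) = 404*(1/405) + (123/(-32))*(-1/212) = 404/405 + (123*(-1/32))*(-1/212) = 404/405 - 123/32*(-1/212) = 404/405 + 123/6784 = 2790551/2747520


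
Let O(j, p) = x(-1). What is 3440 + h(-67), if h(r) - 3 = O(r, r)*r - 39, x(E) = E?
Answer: 3471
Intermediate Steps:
O(j, p) = -1
h(r) = -36 - r (h(r) = 3 + (-r - 39) = 3 + (-39 - r) = -36 - r)
3440 + h(-67) = 3440 + (-36 - 1*(-67)) = 3440 + (-36 + 67) = 3440 + 31 = 3471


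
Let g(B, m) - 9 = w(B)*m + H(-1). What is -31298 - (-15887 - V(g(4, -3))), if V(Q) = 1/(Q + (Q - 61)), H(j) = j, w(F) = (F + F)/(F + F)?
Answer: -785962/51 ≈ -15411.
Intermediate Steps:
w(F) = 1 (w(F) = (2*F)/((2*F)) = (2*F)*(1/(2*F)) = 1)
g(B, m) = 8 + m (g(B, m) = 9 + (1*m - 1) = 9 + (m - 1) = 9 + (-1 + m) = 8 + m)
V(Q) = 1/(-61 + 2*Q) (V(Q) = 1/(Q + (-61 + Q)) = 1/(-61 + 2*Q))
-31298 - (-15887 - V(g(4, -3))) = -31298 - (-15887 - 1/(-61 + 2*(8 - 3))) = -31298 - (-15887 - 1/(-61 + 2*5)) = -31298 - (-15887 - 1/(-61 + 10)) = -31298 - (-15887 - 1/(-51)) = -31298 - (-15887 - 1*(-1/51)) = -31298 - (-15887 + 1/51) = -31298 - 1*(-810236/51) = -31298 + 810236/51 = -785962/51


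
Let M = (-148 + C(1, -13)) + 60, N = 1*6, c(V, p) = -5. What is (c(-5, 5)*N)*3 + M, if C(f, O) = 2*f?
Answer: -176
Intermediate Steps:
N = 6
M = -86 (M = (-148 + 2*1) + 60 = (-148 + 2) + 60 = -146 + 60 = -86)
(c(-5, 5)*N)*3 + M = -5*6*3 - 86 = -30*3 - 86 = -90 - 86 = -176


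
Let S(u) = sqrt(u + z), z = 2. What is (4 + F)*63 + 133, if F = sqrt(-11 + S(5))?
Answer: 385 + 63*sqrt(-11 + sqrt(7)) ≈ 385.0 + 182.09*I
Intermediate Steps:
S(u) = sqrt(2 + u) (S(u) = sqrt(u + 2) = sqrt(2 + u))
F = sqrt(-11 + sqrt(7)) (F = sqrt(-11 + sqrt(2 + 5)) = sqrt(-11 + sqrt(7)) ≈ 2.8904*I)
(4 + F)*63 + 133 = (4 + sqrt(-11 + sqrt(7)))*63 + 133 = (252 + 63*sqrt(-11 + sqrt(7))) + 133 = 385 + 63*sqrt(-11 + sqrt(7))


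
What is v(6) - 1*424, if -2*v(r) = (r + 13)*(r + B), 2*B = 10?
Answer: -1057/2 ≈ -528.50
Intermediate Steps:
B = 5 (B = (½)*10 = 5)
v(r) = -(5 + r)*(13 + r)/2 (v(r) = -(r + 13)*(r + 5)/2 = -(13 + r)*(5 + r)/2 = -(5 + r)*(13 + r)/2)
v(6) - 1*424 = (-65/2 - 9*6 - ½*6²) - 1*424 = (-65/2 - 54 - ½*36) - 424 = (-65/2 - 54 - 18) - 424 = -209/2 - 424 = -1057/2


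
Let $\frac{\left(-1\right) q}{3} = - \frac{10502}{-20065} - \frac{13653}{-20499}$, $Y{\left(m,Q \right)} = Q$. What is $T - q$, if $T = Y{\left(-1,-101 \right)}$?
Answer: $- \frac{13358290702}{137104145} \approx -97.432$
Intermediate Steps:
$T = -101$
$q = - \frac{489227943}{137104145}$ ($q = - 3 \left(- \frac{10502}{-20065} - \frac{13653}{-20499}\right) = - 3 \left(\left(-10502\right) \left(- \frac{1}{20065}\right) - - \frac{4551}{6833}\right) = - 3 \left(\frac{10502}{20065} + \frac{4551}{6833}\right) = \left(-3\right) \frac{163075981}{137104145} = - \frac{489227943}{137104145} \approx -3.5683$)
$T - q = -101 - - \frac{489227943}{137104145} = -101 + \frac{489227943}{137104145} = - \frac{13358290702}{137104145}$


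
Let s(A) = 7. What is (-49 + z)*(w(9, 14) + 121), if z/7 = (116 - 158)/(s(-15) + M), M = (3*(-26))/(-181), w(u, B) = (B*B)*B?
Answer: -68255187/269 ≈ -2.5374e+5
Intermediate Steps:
w(u, B) = B³ (w(u, B) = B²*B = B³)
M = 78/181 (M = -78*(-1/181) = 78/181 ≈ 0.43094)
z = -53214/1345 (z = 7*((116 - 158)/(7 + 78/181)) = 7*(-42/1345/181) = 7*(-42*181/1345) = 7*(-7602/1345) = -53214/1345 ≈ -39.564)
(-49 + z)*(w(9, 14) + 121) = (-49 - 53214/1345)*(14³ + 121) = -119119*(2744 + 121)/1345 = -119119/1345*2865 = -68255187/269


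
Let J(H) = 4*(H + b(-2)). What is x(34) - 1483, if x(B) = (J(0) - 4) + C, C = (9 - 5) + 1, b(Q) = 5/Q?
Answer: -1492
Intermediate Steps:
C = 5 (C = 4 + 1 = 5)
J(H) = -10 + 4*H (J(H) = 4*(H + 5/(-2)) = 4*(H + 5*(-1/2)) = 4*(H - 5/2) = 4*(-5/2 + H) = -10 + 4*H)
x(B) = -9 (x(B) = ((-10 + 4*0) - 4) + 5 = ((-10 + 0) - 4) + 5 = (-10 - 4) + 5 = -14 + 5 = -9)
x(34) - 1483 = -9 - 1483 = -1492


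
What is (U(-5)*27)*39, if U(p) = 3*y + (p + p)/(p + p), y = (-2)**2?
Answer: 13689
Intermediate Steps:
y = 4
U(p) = 13 (U(p) = 3*4 + (p + p)/(p + p) = 12 + (2*p)/((2*p)) = 12 + (2*p)*(1/(2*p)) = 12 + 1 = 13)
(U(-5)*27)*39 = (13*27)*39 = 351*39 = 13689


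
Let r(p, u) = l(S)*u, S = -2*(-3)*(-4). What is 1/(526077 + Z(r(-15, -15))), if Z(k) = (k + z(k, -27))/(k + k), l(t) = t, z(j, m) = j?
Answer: 1/526078 ≈ 1.9009e-6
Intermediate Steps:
S = -24 (S = 6*(-4) = -24)
r(p, u) = -24*u
Z(k) = 1 (Z(k) = (k + k)/(k + k) = (2*k)/((2*k)) = (2*k)*(1/(2*k)) = 1)
1/(526077 + Z(r(-15, -15))) = 1/(526077 + 1) = 1/526078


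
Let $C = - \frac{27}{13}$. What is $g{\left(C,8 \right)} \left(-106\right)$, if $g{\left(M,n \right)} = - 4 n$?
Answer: $3392$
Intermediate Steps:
$C = - \frac{27}{13}$ ($C = \left(-27\right) \frac{1}{13} = - \frac{27}{13} \approx -2.0769$)
$g{\left(C,8 \right)} \left(-106\right) = \left(-4\right) 8 \left(-106\right) = \left(-32\right) \left(-106\right) = 3392$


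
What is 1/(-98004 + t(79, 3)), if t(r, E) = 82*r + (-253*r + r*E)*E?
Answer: -1/150776 ≈ -6.6324e-6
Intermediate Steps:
t(r, E) = 82*r + E*(-253*r + E*r) (t(r, E) = 82*r + (-253*r + E*r)*E = 82*r + E*(-253*r + E*r))
1/(-98004 + t(79, 3)) = 1/(-98004 + 79*(82 + 3**2 - 253*3)) = 1/(-98004 + 79*(82 + 9 - 759)) = 1/(-98004 + 79*(-668)) = 1/(-98004 - 52772) = 1/(-150776) = -1/150776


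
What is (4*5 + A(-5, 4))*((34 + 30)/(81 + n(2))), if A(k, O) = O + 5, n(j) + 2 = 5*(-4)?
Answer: 1856/59 ≈ 31.458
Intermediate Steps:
n(j) = -22 (n(j) = -2 + 5*(-4) = -2 - 20 = -22)
A(k, O) = 5 + O
(4*5 + A(-5, 4))*((34 + 30)/(81 + n(2))) = (4*5 + (5 + 4))*((34 + 30)/(81 - 22)) = (20 + 9)*(64/59) = 29*(64*(1/59)) = 29*(64/59) = 1856/59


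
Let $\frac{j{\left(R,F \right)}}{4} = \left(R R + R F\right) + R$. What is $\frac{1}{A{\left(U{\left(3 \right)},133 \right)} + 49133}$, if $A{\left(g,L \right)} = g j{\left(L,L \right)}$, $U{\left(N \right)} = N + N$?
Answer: $\frac{1}{901397} \approx 1.1094 \cdot 10^{-6}$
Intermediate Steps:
$U{\left(N \right)} = 2 N$
$j{\left(R,F \right)} = 4 R + 4 R^{2} + 4 F R$ ($j{\left(R,F \right)} = 4 \left(\left(R R + R F\right) + R\right) = 4 \left(\left(R^{2} + F R\right) + R\right) = 4 \left(R + R^{2} + F R\right) = 4 R + 4 R^{2} + 4 F R$)
$A{\left(g,L \right)} = 4 L g \left(1 + 2 L\right)$ ($A{\left(g,L \right)} = g 4 L \left(1 + L + L\right) = g 4 L \left(1 + 2 L\right) = 4 L g \left(1 + 2 L\right)$)
$\frac{1}{A{\left(U{\left(3 \right)},133 \right)} + 49133} = \frac{1}{4 \cdot 133 \cdot 2 \cdot 3 \left(1 + 2 \cdot 133\right) + 49133} = \frac{1}{4 \cdot 133 \cdot 6 \left(1 + 266\right) + 49133} = \frac{1}{4 \cdot 133 \cdot 6 \cdot 267 + 49133} = \frac{1}{852264 + 49133} = \frac{1}{901397}$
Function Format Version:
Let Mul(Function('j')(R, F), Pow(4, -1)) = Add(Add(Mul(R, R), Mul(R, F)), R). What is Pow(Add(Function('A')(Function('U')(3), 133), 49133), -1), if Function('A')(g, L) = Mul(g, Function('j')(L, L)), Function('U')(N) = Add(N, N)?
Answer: Rational(1, 901397) ≈ 1.1094e-6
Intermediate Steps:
Function('U')(N) = Mul(2, N)
Function('j')(R, F) = Add(Mul(4, R), Mul(4, Pow(R, 2)), Mul(4, F, R)) (Function('j')(R, F) = Mul(4, Add(Add(Mul(R, R), Mul(R, F)), R)) = Mul(4, Add(Add(Pow(R, 2), Mul(F, R)), R)) = Mul(4, Add(R, Pow(R, 2), Mul(F, R))) = Add(Mul(4, R), Mul(4, Pow(R, 2)), Mul(4, F, R)))
Function('A')(g, L) = Mul(4, L, g, Add(1, Mul(2, L))) (Function('A')(g, L) = Mul(g, Mul(4, L, Add(1, L, L))) = Mul(g, Mul(4, L, Add(1, Mul(2, L)))) = Mul(4, L, g, Add(1, Mul(2, L))))
Pow(Add(Function('A')(Function('U')(3), 133), 49133), -1) = Pow(Add(Mul(4, 133, Mul(2, 3), Add(1, Mul(2, 133))), 49133), -1) = Pow(Add(Mul(4, 133, 6, Add(1, 266)), 49133), -1) = Pow(Add(Mul(4, 133, 6, 267), 49133), -1) = Pow(Add(852264, 49133), -1) = Pow(901397, -1) = Rational(1, 901397)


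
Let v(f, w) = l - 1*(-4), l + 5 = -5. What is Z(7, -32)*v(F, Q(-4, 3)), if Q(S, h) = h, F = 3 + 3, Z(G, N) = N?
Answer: 192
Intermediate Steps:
l = -10 (l = -5 - 5 = -10)
F = 6
v(f, w) = -6 (v(f, w) = -10 - 1*(-4) = -10 + 4 = -6)
Z(7, -32)*v(F, Q(-4, 3)) = -32*(-6) = 192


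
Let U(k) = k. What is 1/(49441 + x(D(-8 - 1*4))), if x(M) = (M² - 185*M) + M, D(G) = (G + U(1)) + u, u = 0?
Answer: 1/51586 ≈ 1.9385e-5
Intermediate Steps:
D(G) = 1 + G (D(G) = (G + 1) + 0 = (1 + G) + 0 = 1 + G)
x(M) = M² - 184*M
1/(49441 + x(D(-8 - 1*4))) = 1/(49441 + (1 + (-8 - 1*4))*(-184 + (1 + (-8 - 1*4)))) = 1/(49441 + (1 + (-8 - 4))*(-184 + (1 + (-8 - 4)))) = 1/(49441 + (1 - 12)*(-184 + (1 - 12))) = 1/(49441 - 11*(-184 - 11)) = 1/(49441 - 11*(-195)) = 1/(49441 + 2145) = 1/51586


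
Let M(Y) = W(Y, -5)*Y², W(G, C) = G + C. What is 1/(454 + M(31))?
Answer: 1/25440 ≈ 3.9308e-5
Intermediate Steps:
W(G, C) = C + G
M(Y) = Y²*(-5 + Y) (M(Y) = (-5 + Y)*Y² = Y²*(-5 + Y))
1/(454 + M(31)) = 1/(454 + 31²*(-5 + 31)) = 1/(454 + 961*26) = 1/(454 + 24986) = 1/25440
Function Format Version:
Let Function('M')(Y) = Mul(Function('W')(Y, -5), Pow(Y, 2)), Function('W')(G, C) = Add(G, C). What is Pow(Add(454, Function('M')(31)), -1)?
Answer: Rational(1, 25440) ≈ 3.9308e-5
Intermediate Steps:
Function('W')(G, C) = Add(C, G)
Function('M')(Y) = Mul(Pow(Y, 2), Add(-5, Y)) (Function('M')(Y) = Mul(Add(-5, Y), Pow(Y, 2)) = Mul(Pow(Y, 2), Add(-5, Y)))
Pow(Add(454, Function('M')(31)), -1) = Pow(Add(454, Mul(Pow(31, 2), Add(-5, 31))), -1) = Pow(Add(454, Mul(961, 26)), -1) = Pow(Add(454, 24986), -1) = Pow(25440, -1) = Rational(1, 25440)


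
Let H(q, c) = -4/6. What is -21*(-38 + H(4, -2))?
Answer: 812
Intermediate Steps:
H(q, c) = -⅔ (H(q, c) = -4*⅙ = -⅔)
-21*(-38 + H(4, -2)) = -21*(-38 - ⅔) = -21*(-116/3) = 812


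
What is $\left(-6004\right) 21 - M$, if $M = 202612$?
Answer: $-328696$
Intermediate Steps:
$\left(-6004\right) 21 - M = \left(-6004\right) 21 - 202612 = -126084 - 202612 = -328696$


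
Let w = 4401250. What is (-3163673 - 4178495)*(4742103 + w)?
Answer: -67132033809304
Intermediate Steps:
(-3163673 - 4178495)*(4742103 + w) = (-3163673 - 4178495)*(4742103 + 4401250) = -7342168*9143353 = -67132033809304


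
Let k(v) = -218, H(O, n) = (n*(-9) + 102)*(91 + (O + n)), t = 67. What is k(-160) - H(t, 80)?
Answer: 146866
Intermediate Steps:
H(O, n) = (102 - 9*n)*(91 + O + n) (H(O, n) = (-9*n + 102)*(91 + O + n) = (102 - 9*n)*(91 + O + n))
k(-160) - H(t, 80) = -218 - (9282 - 717*80 - 9*80**2 + 102*67 - 9*67*80) = -218 - (9282 - 57360 - 9*6400 + 6834 - 48240) = -218 - (9282 - 57360 - 57600 + 6834 - 48240) = -218 - 1*(-147084) = -218 + 147084 = 146866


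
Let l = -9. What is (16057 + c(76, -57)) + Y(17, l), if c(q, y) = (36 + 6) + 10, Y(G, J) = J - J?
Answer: 16109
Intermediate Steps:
Y(G, J) = 0
c(q, y) = 52 (c(q, y) = 42 + 10 = 52)
(16057 + c(76, -57)) + Y(17, l) = (16057 + 52) + 0 = 16109 + 0 = 16109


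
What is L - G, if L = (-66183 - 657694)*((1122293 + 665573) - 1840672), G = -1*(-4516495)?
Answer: 38220532367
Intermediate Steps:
G = 4516495
L = 38225048862 (L = -723877*(1787866 - 1840672) = -723877*(-52806) = 38225048862)
L - G = 38225048862 - 1*4516495 = 38225048862 - 4516495 = 38220532367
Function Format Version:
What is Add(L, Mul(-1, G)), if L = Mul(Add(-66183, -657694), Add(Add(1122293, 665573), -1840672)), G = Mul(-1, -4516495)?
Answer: 38220532367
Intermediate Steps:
G = 4516495
L = 38225048862 (L = Mul(-723877, Add(1787866, -1840672)) = Mul(-723877, -52806) = 38225048862)
Add(L, Mul(-1, G)) = Add(38225048862, Mul(-1, 4516495)) = Add(38225048862, -4516495) = 38220532367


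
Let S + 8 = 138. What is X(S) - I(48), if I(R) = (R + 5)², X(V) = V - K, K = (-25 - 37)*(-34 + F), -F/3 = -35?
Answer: 1723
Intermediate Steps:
F = 105 (F = -3*(-35) = 105)
K = -4402 (K = (-25 - 37)*(-34 + 105) = -62*71 = -4402)
S = 130 (S = -8 + 138 = 130)
X(V) = 4402 + V (X(V) = V - 1*(-4402) = V + 4402 = 4402 + V)
I(R) = (5 + R)²
X(S) - I(48) = (4402 + 130) - (5 + 48)² = 4532 - 1*53² = 4532 - 1*2809 = 4532 - 2809 = 1723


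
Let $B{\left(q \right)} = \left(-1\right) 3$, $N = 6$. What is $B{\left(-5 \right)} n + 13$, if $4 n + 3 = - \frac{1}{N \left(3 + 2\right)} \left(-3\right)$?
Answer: $\frac{607}{40} \approx 15.175$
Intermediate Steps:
$n = - \frac{29}{40}$ ($n = - \frac{3}{4} + \frac{- \frac{1}{6 \left(3 + 2\right)} \left(-3\right)}{4} = - \frac{3}{4} + \frac{- \frac{1}{6 \cdot 5} \left(-3\right)}{4} = - \frac{3}{4} + \frac{- \frac{1}{30} \left(-3\right)}{4} = - \frac{3}{4} + \frac{\left(-1\right) \frac{1}{30} \left(-3\right)}{4} = - \frac{3}{4} + \frac{\left(- \frac{1}{30}\right) \left(-3\right)}{4} = - \frac{3}{4} + \frac{1}{4} \cdot \frac{1}{10} = - \frac{3}{4} + \frac{1}{40} = - \frac{29}{40} \approx -0.725$)
$B{\left(q \right)} = -3$
$B{\left(-5 \right)} n + 13 = \left(-3\right) \left(- \frac{29}{40}\right) + 13 = \frac{87}{40} + 13 = \frac{607}{40}$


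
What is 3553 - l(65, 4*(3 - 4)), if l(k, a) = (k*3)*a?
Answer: 4333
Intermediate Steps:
l(k, a) = 3*a*k (l(k, a) = (3*k)*a = 3*a*k)
3553 - l(65, 4*(3 - 4)) = 3553 - 3*4*(3 - 4)*65 = 3553 - 3*4*(-1)*65 = 3553 - 3*(-4)*65 = 3553 - 1*(-780) = 3553 + 780 = 4333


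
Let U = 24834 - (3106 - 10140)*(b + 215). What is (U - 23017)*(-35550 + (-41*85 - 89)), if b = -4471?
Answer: 1171172518988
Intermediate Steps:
U = -29911870 (U = 24834 - (3106 - 10140)*(-4471 + 215) = 24834 - (-7034)*(-4256) = 24834 - 1*29936704 = 24834 - 29936704 = -29911870)
(U - 23017)*(-35550 + (-41*85 - 89)) = (-29911870 - 23017)*(-35550 + (-41*85 - 89)) = -29934887*(-35550 + (-3485 - 89)) = -29934887*(-35550 - 3574) = -29934887*(-39124) = 1171172518988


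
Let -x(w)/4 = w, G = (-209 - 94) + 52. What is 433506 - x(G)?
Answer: 432502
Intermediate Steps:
G = -251 (G = -303 + 52 = -251)
x(w) = -4*w
433506 - x(G) = 433506 - (-4)*(-251) = 433506 - 1*1004 = 433506 - 1004 = 432502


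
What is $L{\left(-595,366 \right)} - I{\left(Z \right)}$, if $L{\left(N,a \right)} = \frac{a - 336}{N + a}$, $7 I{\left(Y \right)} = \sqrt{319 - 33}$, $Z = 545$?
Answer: $- \frac{30}{229} - \frac{\sqrt{286}}{7} \approx -2.5469$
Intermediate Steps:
$I{\left(Y \right)} = \frac{\sqrt{286}}{7}$ ($I{\left(Y \right)} = \frac{\sqrt{319 - 33}}{7} = \frac{\sqrt{286}}{7}$)
$L{\left(N,a \right)} = \frac{-336 + a}{N + a}$ ($L{\left(N,a \right)} = \frac{a - 336}{N + a} = \frac{-336 + a}{N + a}$)
$L{\left(-595,366 \right)} - I{\left(Z \right)} = \frac{-336 + 366}{-595 + 366} - \frac{\sqrt{286}}{7} = \frac{1}{-229} \cdot 30 - \frac{\sqrt{286}}{7} = \left(- \frac{1}{229}\right) 30 - \frac{\sqrt{286}}{7} = - \frac{30}{229} - \frac{\sqrt{286}}{7}$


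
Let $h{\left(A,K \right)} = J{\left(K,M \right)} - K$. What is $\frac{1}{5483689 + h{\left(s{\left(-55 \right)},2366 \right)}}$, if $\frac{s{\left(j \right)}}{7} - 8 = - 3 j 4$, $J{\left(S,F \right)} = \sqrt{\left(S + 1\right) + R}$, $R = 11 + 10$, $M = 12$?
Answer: $\frac{5481323}{30044901827941} - \frac{2 \sqrt{597}}{30044901827941} \approx 1.8244 \cdot 10^{-7}$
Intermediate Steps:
$R = 21$
$J{\left(S,F \right)} = \sqrt{22 + S}$ ($J{\left(S,F \right)} = \sqrt{\left(S + 1\right) + 21} = \sqrt{\left(1 + S\right) + 21} = \sqrt{22 + S}$)
$s{\left(j \right)} = 56 - 84 j$ ($s{\left(j \right)} = 56 + 7 - 3 j 4 = 56 + 7 \left(- 12 j\right) = 56 - 84 j$)
$h{\left(A,K \right)} = \sqrt{22 + K} - K$
$\frac{1}{5483689 + h{\left(s{\left(-55 \right)},2366 \right)}} = \frac{1}{5483689 + \left(\sqrt{22 + 2366} - 2366\right)} = \frac{1}{5483689 - \left(2366 - \sqrt{2388}\right)} = \frac{1}{5483689 - \left(2366 - 2 \sqrt{597}\right)} = \frac{1}{5481323 + 2 \sqrt{597}}$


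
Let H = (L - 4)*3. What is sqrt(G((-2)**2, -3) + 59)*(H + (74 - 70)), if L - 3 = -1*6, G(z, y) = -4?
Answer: -17*sqrt(55) ≈ -126.08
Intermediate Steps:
L = -3 (L = 3 - 1*6 = 3 - 6 = -3)
H = -21 (H = (-3 - 4)*3 = -7*3 = -21)
sqrt(G((-2)**2, -3) + 59)*(H + (74 - 70)) = sqrt(-4 + 59)*(-21 + (74 - 70)) = sqrt(55)*(-21 + 4) = sqrt(55)*(-17) = -17*sqrt(55)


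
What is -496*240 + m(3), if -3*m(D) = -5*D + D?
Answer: -119036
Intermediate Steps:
m(D) = 4*D/3 (m(D) = -(-5*D + D)/3 = -(-4)*D/3 = 4*D/3)
-496*240 + m(3) = -496*240 + (4/3)*3 = -119040 + 4 = -119036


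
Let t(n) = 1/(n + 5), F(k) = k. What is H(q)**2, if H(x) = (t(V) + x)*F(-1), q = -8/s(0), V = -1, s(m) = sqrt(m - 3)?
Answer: -1021/48 + 4*I*sqrt(3)/3 ≈ -21.271 + 2.3094*I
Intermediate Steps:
s(m) = sqrt(-3 + m)
t(n) = 1/(5 + n)
q = 8*I*sqrt(3)/3 (q = -8/sqrt(-3 + 0) = -8*(-I*sqrt(3)/3) = -(-8)*I*sqrt(3)/3 = 8*I*sqrt(3)/3 ≈ 4.6188*I)
H(x) = -1/4 - x (H(x) = (1/(5 - 1) + x)*(-1) = (1/4 + x)*(-1) = -1/4 - x)
H(q)**2 = (-1/4 - 8*I*sqrt(3)/3)**2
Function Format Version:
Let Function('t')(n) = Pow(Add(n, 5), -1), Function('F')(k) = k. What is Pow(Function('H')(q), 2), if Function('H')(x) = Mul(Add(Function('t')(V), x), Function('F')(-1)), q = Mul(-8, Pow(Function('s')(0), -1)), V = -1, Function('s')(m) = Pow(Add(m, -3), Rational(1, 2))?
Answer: Add(Rational(-1021, 48), Mul(Rational(4, 3), I, Pow(3, Rational(1, 2)))) ≈ Add(-21.271, Mul(2.3094, I))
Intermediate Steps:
Function('s')(m) = Pow(Add(-3, m), Rational(1, 2))
Function('t')(n) = Pow(Add(5, n), -1)
q = Mul(Rational(8, 3), I, Pow(3, Rational(1, 2))) (q = Mul(-8, Pow(Pow(Add(-3, 0), Rational(1, 2)), -1)) = Mul(-8, Pow(Pow(-3, Rational(1, 2)), -1)) = Mul(-8, Pow(Mul(I, Pow(3, Rational(1, 2))), -1)) = Mul(-8, Mul(Rational(-1, 3), I, Pow(3, Rational(1, 2)))) = Mul(Rational(8, 3), I, Pow(3, Rational(1, 2))) ≈ Mul(4.6188, I))
Function('H')(x) = Add(Rational(-1, 4), Mul(-1, x)) (Function('H')(x) = Mul(Add(Pow(Add(5, -1), -1), x), -1) = Mul(Add(Pow(4, -1), x), -1) = Mul(Add(Rational(1, 4), x), -1) = Add(Rational(-1, 4), Mul(-1, x)))
Pow(Function('H')(q), 2) = Pow(Add(Rational(-1, 4), Mul(-1, Mul(Rational(8, 3), I, Pow(3, Rational(1, 2))))), 2) = Pow(Add(Rational(-1, 4), Mul(Rational(-8, 3), I, Pow(3, Rational(1, 2)))), 2)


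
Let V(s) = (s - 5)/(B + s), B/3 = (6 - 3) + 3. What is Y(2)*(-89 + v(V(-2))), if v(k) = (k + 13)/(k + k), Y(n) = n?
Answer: -1447/7 ≈ -206.71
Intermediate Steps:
B = 18 (B = 3*((6 - 3) + 3) = 3*(3 + 3) = 3*6 = 18)
V(s) = (-5 + s)/(18 + s) (V(s) = (s - 5)/(18 + s) = (-5 + s)/(18 + s))
v(k) = (13 + k)/(2*k) (v(k) = (13 + k)/((2*k)) = (13 + k)*(1/(2*k)) = (13 + k)/(2*k))
Y(2)*(-89 + v(V(-2))) = 2*(-89 + (13 + (-5 - 2)/(18 - 2))/(2*(((-5 - 2)/(18 - 2))))) = 2*(-89 + (13 - 7/16)/(2*((-7/16)))) = 2*(-89 + (13 + (1/16)*(-7))/(2*(((1/16)*(-7))))) = 2*(-89 + (13 - 7/16)/(2*(-7/16))) = 2*(-89 + (½)*(-16/7)*(201/16)) = 2*(-89 - 201/14) = 2*(-1447/14) = -1447/7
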